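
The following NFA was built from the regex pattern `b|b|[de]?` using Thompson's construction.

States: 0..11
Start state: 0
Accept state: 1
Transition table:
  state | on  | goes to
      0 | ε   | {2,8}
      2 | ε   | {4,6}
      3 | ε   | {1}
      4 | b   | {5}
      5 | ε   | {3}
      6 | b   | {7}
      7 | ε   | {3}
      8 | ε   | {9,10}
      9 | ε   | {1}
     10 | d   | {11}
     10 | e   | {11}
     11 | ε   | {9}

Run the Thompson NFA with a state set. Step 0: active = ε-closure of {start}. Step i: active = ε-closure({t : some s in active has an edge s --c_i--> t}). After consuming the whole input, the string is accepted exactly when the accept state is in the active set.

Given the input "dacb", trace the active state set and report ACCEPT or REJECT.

Answer: REJECT

Derivation:
initial (ε-close {0}): {0,1,2,4,6,8,9,10}
'd' @ 1: {1,9,11}  (accept∈set)
'a' @ 2: {}  — dead — no transitions
rest 'cb' ignored (set empty)
after full input: {}  (accept=1 not in)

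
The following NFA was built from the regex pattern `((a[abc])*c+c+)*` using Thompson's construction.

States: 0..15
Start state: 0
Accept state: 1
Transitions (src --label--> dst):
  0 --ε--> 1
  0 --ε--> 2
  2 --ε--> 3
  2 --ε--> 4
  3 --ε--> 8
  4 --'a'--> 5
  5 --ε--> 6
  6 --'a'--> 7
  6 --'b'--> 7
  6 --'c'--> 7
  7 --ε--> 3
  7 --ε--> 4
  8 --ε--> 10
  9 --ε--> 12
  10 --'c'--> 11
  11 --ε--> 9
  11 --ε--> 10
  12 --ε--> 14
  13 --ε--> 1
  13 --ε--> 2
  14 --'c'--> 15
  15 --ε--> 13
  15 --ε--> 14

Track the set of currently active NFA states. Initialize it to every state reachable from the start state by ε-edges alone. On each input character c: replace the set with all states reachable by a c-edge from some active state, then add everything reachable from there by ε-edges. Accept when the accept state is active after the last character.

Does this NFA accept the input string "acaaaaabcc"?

Answer: ACCEPT

Derivation:
S₀ = ε-closure({0}) = {0,1,2,3,4,8,10}
'a' @ 1: {5,6}
'c' @ 2: {3,4,7,8,10}
'a' @ 3: {5,6}
'a' @ 4: {3,4,7,8,10}
'a' @ 5: {5,6}
'a' @ 6: {3,4,7,8,10}
'a' @ 7: {5,6}
'b' @ 8: {3,4,7,8,10}
'c' @ 9: {9,10,11,12,14}
'c' @ 10: {1,2,3,4,8,9,10,11,12,13,14,15}  (accept∈set)
final: {1,2,3,4,8,9,10,11,12,13,14,15}; accept 1 in set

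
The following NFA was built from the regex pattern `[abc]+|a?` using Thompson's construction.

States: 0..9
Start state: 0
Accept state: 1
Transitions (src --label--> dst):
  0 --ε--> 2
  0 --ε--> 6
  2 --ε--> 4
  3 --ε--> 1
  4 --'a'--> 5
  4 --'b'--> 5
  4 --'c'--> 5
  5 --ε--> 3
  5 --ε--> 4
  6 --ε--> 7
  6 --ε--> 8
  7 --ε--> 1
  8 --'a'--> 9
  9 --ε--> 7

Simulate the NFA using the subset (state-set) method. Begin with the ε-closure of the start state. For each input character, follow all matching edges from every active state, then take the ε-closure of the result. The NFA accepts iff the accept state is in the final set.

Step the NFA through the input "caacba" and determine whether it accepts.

Answer: ACCEPT

Steps:
initial (ε-close {0}): {0,1,2,4,6,7,8}
'c' @ 1: {1,3,4,5}  ✓accept
'a' @ 2: {1,3,4,5}  ✓accept
'a' @ 3: {1,3,4,5}  ✓accept
'c' @ 4: {1,3,4,5}  ✓accept
'b' @ 5: {1,3,4,5}  ✓accept
'a' @ 6: {1,3,4,5}  ✓accept
end set {1,3,4,5} — state 1 in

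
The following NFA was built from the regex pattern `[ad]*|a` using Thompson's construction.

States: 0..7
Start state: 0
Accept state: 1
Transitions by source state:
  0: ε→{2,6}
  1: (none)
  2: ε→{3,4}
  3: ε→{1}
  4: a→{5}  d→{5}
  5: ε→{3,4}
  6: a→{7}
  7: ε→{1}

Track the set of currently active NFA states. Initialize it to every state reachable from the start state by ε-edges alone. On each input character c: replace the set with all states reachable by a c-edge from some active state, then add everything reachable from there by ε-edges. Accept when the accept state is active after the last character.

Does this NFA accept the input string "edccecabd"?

start: ε-closure({0}) = {0,1,2,3,4,6}
'e' @ 1: {}  — state set empty
rest 'dccecabd' ignored (set empty)
end set {} — state 1 not in

Answer: REJECT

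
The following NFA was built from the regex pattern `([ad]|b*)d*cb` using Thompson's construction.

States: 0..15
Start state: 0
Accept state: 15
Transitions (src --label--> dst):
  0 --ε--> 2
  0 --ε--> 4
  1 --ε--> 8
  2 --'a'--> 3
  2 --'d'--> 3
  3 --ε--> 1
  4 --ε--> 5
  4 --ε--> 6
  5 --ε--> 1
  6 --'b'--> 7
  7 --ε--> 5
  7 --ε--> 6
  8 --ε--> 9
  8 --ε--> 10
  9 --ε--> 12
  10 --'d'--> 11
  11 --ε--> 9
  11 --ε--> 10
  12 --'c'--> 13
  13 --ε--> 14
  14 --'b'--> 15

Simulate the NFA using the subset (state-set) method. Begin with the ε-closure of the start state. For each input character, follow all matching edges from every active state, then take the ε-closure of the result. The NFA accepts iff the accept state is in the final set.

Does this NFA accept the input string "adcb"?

Answer: ACCEPT

Derivation:
initial (ε-close {0}): {0,1,2,4,5,6,8,9,10,12}
'a' @ 1: {1,3,8,9,10,12}
'd' @ 2: {9,10,11,12}
'c' @ 3: {13,14}
'b' @ 4: {15}  ✓accept
final: {15}; accept 15 in set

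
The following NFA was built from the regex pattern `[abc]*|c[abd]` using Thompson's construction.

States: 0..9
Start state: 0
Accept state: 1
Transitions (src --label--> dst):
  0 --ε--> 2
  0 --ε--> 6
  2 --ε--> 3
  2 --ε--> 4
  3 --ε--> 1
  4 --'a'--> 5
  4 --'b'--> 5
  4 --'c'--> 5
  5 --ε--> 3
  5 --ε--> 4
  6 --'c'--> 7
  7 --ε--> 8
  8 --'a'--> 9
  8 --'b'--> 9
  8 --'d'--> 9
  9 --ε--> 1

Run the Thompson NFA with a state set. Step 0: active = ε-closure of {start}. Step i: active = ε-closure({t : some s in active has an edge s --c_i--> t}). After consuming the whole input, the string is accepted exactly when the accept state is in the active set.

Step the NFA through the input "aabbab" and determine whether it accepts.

start: ε-closure({0}) = {0,1,2,3,4,6}
'a' @ 1: {1,3,4,5}  ✓accept
'a' @ 2: {1,3,4,5}  ✓accept
'b' @ 3: {1,3,4,5}  ✓accept
'b' @ 4: {1,3,4,5}  ✓accept
'a' @ 5: {1,3,4,5}  ✓accept
'b' @ 6: {1,3,4,5}  ✓accept
end set {1,3,4,5} — state 1 in

Answer: ACCEPT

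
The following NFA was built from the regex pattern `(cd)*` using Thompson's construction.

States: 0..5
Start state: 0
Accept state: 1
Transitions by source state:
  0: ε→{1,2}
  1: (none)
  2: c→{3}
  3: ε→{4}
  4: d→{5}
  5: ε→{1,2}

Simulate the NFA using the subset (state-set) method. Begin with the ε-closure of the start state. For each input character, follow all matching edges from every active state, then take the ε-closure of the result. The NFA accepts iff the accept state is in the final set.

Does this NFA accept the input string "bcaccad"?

start: ε-closure({0}) = {0,1,2}
'b' @ 1: {}  — state set empty
rest 'caccad' ignored (set empty)
end set {} — state 1 not in

Answer: REJECT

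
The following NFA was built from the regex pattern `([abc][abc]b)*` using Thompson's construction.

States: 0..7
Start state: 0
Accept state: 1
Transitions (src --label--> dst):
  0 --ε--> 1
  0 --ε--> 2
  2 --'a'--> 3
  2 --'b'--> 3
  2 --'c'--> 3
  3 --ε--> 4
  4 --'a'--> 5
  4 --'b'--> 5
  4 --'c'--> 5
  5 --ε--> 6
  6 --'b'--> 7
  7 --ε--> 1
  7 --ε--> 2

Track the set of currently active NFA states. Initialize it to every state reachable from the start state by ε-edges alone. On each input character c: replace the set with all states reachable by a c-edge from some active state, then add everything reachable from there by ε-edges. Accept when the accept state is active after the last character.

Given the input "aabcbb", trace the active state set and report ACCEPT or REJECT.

Answer: ACCEPT

Trace:
S₀ = ε-closure({0}) = {0,1,2}
'a' @ 1: {3,4}
'a' @ 2: {5,6}
'b' @ 3: {1,2,7}  [accepting]
'c' @ 4: {3,4}
'b' @ 5: {5,6}
'b' @ 6: {1,2,7}  [accepting]
final: {1,2,7}; accept 1 in set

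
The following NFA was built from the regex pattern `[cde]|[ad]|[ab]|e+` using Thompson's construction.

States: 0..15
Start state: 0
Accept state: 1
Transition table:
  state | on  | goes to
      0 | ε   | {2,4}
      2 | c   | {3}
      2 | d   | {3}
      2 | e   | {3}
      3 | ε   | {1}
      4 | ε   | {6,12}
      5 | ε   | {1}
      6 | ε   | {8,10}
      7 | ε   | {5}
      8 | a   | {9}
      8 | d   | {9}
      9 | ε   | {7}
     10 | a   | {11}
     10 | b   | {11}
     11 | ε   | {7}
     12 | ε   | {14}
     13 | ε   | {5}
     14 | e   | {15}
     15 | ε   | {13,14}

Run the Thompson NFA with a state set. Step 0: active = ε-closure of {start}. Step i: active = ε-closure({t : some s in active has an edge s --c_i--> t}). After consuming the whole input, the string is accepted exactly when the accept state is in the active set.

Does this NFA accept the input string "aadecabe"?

Answer: REJECT

Derivation:
S₀ = ε-closure({0}) = {0,2,4,6,8,10,12,14}
'a' @ 1: {1,5,7,9,11}  ✓accept
'a' @ 2: {}  — dead — no transitions
rest 'decabe' ignored (set empty)
end set {} — state 1 not in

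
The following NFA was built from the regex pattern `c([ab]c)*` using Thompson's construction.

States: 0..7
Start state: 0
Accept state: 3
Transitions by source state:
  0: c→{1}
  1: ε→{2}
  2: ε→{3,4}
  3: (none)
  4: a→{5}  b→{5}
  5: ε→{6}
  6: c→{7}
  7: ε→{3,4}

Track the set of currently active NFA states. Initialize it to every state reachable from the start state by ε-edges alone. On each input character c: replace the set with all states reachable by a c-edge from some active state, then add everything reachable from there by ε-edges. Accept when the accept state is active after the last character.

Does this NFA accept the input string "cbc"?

Answer: ACCEPT

Trace:
initial (ε-close {0}): {0}
'c' @ 1: {1,2,3,4}  [accepting]
'b' @ 2: {5,6}
'c' @ 3: {3,4,7}  [accepting]
after full input: {3,4,7}  (accept=3 in)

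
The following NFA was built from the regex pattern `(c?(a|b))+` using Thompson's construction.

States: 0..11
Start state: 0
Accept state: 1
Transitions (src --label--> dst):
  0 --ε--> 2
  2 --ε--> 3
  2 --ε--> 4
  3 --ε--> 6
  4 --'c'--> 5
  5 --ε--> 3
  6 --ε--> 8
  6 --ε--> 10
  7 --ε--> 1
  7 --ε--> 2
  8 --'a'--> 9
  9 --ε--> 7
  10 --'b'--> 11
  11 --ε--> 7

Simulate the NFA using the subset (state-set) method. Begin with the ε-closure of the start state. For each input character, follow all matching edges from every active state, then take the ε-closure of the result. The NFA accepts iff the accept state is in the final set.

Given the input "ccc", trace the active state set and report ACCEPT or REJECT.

initial (ε-close {0}): {0,2,3,4,6,8,10}
'c' @ 1: {3,5,6,8,10}
'c' @ 2: {}  — state set empty
rest 'c' ignored (set empty)
end set {} — state 1 not in

Answer: REJECT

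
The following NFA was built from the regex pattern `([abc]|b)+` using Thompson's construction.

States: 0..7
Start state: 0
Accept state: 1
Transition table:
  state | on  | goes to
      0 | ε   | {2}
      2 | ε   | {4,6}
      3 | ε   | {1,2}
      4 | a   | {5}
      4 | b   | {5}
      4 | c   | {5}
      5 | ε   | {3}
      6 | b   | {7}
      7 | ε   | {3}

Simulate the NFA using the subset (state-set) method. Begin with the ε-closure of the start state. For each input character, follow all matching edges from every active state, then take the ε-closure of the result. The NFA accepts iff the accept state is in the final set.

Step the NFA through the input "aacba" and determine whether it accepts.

Answer: ACCEPT

Trace:
start: ε-closure({0}) = {0,2,4,6}
'a' @ 1: {1,2,3,4,5,6}  ✓accept
'a' @ 2: {1,2,3,4,5,6}  ✓accept
'c' @ 3: {1,2,3,4,5,6}  ✓accept
'b' @ 4: {1,2,3,4,5,6,7}  ✓accept
'a' @ 5: {1,2,3,4,5,6}  ✓accept
after full input: {1,2,3,4,5,6}  (accept=1 in)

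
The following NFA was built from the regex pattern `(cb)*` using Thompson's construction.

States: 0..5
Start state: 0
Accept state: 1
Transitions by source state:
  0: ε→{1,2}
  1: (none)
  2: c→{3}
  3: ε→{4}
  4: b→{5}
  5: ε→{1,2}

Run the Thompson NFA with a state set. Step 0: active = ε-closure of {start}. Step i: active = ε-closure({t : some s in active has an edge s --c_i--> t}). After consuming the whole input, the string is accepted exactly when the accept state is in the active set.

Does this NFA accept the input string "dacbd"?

Answer: REJECT

Trace:
start: ε-closure({0}) = {0,1,2}
'd' @ 1: {}  — no active states
rest 'acbd' ignored (set empty)
after full input: {}  (accept=1 not in)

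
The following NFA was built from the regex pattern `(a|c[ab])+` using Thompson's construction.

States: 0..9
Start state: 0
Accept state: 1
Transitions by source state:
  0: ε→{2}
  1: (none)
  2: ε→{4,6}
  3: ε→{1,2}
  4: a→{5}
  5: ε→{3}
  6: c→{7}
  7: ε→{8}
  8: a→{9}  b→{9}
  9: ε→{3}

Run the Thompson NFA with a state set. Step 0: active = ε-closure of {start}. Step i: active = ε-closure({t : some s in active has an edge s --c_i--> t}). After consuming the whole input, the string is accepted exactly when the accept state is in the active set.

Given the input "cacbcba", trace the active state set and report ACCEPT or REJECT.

Answer: ACCEPT

Trace:
initial (ε-close {0}): {0,2,4,6}
'c' @ 1: {7,8}
'a' @ 2: {1,2,3,4,6,9}  [accepting]
'c' @ 3: {7,8}
'b' @ 4: {1,2,3,4,6,9}  [accepting]
'c' @ 5: {7,8}
'b' @ 6: {1,2,3,4,6,9}  [accepting]
'a' @ 7: {1,2,3,4,5,6}  [accepting]
end set {1,2,3,4,5,6} — state 1 in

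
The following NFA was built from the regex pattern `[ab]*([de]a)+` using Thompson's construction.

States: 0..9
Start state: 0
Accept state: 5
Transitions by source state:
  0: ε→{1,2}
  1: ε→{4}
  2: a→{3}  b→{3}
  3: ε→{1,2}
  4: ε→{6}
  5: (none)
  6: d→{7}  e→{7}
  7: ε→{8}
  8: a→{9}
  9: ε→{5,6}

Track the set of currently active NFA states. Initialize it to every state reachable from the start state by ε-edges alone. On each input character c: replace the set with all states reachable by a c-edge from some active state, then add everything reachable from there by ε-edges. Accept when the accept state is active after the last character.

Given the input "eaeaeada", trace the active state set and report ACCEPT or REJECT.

S₀ = ε-closure({0}) = {0,1,2,4,6}
'e' @ 1: {7,8}
'a' @ 2: {5,6,9}  [accepting]
'e' @ 3: {7,8}
'a' @ 4: {5,6,9}  [accepting]
'e' @ 5: {7,8}
'a' @ 6: {5,6,9}  [accepting]
'd' @ 7: {7,8}
'a' @ 8: {5,6,9}  [accepting]
final: {5,6,9}; accept 5 in set

Answer: ACCEPT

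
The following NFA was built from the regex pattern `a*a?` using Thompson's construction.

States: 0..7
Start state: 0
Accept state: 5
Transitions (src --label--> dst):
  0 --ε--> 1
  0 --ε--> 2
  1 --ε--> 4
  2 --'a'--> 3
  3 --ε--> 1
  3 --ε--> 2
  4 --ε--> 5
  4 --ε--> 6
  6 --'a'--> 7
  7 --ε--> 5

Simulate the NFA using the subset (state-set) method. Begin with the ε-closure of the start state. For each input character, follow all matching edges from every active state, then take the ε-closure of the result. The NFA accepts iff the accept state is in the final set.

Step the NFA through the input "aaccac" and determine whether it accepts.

S₀ = ε-closure({0}) = {0,1,2,4,5,6}
'a' @ 1: {1,2,3,4,5,6,7}  [accepting]
'a' @ 2: {1,2,3,4,5,6,7}  [accepting]
'c' @ 3: {}  — state set empty
rest 'cac' ignored (set empty)
final: {}; accept 5 not in set

Answer: REJECT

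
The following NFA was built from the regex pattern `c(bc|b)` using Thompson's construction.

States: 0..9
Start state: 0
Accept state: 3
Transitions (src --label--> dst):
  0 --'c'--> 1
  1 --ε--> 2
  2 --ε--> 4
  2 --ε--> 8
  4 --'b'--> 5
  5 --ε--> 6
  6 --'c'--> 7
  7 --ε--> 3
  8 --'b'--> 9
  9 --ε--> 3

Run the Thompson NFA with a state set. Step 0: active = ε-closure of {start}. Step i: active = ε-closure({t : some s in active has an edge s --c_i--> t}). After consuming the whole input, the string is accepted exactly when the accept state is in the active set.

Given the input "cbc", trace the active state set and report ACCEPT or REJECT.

S₀ = ε-closure({0}) = {0}
'c' @ 1: {1,2,4,8}
'b' @ 2: {3,5,6,9}  [accepting]
'c' @ 3: {3,7}  [accepting]
after full input: {3,7}  (accept=3 in)

Answer: ACCEPT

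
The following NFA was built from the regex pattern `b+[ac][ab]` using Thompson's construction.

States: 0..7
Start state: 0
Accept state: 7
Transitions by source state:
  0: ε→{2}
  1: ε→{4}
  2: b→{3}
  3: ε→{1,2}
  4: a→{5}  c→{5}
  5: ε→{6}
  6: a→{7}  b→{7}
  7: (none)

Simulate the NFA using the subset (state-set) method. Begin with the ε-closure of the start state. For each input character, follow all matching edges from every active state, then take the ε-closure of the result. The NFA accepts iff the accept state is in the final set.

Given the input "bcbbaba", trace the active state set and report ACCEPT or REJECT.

start: ε-closure({0}) = {0,2}
'b' @ 1: {1,2,3,4}
'c' @ 2: {5,6}
'b' @ 3: {7}  ✓accept
'b' @ 4: {}  — dead — no transitions
rest 'aba' ignored (set empty)
end set {} — state 7 not in

Answer: REJECT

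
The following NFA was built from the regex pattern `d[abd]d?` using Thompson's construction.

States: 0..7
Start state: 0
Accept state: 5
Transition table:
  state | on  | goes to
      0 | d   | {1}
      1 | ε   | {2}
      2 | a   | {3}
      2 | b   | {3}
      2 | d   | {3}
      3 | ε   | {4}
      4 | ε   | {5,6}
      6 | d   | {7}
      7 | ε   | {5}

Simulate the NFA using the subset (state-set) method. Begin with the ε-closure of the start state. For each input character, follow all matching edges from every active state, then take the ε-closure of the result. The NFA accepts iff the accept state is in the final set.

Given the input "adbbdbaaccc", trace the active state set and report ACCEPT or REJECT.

Answer: REJECT

Steps:
S₀ = ε-closure({0}) = {0}
'a' @ 1: {}  — dead — no transitions
rest 'dbbdbaaccc' ignored (set empty)
end set {} — state 5 not in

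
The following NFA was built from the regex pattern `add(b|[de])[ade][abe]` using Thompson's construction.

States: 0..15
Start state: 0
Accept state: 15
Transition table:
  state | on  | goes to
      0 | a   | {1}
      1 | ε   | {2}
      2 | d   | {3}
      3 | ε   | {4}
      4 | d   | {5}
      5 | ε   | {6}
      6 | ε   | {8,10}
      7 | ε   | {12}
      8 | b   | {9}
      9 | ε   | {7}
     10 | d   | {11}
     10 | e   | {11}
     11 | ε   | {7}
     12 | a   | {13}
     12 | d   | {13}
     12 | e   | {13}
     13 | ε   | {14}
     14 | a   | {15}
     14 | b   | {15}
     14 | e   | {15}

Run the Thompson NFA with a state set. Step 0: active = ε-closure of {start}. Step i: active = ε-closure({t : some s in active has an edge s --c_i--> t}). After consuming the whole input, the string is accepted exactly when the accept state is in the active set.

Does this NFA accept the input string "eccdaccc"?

Answer: REJECT

Derivation:
start: ε-closure({0}) = {0}
'e' @ 1: {}  — no active states
rest 'ccdaccc' ignored (set empty)
end set {} — state 15 not in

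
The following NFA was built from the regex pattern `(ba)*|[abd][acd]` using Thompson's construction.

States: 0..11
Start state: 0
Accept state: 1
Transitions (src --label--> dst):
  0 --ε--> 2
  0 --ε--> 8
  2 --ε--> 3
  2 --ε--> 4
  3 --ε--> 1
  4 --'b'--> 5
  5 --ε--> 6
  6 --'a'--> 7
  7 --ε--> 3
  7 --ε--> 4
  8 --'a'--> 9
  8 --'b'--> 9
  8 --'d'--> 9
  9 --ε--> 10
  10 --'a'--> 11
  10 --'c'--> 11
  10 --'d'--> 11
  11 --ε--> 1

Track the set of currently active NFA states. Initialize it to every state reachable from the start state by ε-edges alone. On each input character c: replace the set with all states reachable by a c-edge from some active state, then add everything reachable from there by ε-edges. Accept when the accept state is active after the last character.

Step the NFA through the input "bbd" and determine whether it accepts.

Answer: REJECT

Derivation:
S₀ = ε-closure({0}) = {0,1,2,3,4,8}
'b' @ 1: {5,6,9,10}
'b' @ 2: {}  — dead — no transitions
rest 'd' ignored (set empty)
end set {} — state 1 not in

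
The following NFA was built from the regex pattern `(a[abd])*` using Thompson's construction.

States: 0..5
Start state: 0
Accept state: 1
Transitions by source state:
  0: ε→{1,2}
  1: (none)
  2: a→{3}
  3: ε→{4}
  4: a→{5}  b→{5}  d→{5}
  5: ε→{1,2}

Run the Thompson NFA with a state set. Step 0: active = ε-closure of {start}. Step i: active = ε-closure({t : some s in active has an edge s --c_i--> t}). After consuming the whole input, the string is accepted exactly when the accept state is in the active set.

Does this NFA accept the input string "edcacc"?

S₀ = ε-closure({0}) = {0,1,2}
'e' @ 1: {}  — dead — no transitions
rest 'dcacc' ignored (set empty)
final: {}; accept 1 not in set

Answer: REJECT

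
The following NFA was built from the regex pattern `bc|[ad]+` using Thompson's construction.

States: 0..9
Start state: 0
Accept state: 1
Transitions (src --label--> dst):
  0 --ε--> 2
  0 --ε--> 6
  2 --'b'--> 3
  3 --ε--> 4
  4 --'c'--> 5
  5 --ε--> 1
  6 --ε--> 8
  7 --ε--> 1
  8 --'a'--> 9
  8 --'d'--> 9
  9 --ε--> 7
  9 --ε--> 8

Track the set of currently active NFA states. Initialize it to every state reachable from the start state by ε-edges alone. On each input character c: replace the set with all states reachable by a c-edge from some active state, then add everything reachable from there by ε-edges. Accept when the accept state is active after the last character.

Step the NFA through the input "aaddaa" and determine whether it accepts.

Answer: ACCEPT

Derivation:
start: ε-closure({0}) = {0,2,6,8}
'a' @ 1: {1,7,8,9}  [accepting]
'a' @ 2: {1,7,8,9}  [accepting]
'd' @ 3: {1,7,8,9}  [accepting]
'd' @ 4: {1,7,8,9}  [accepting]
'a' @ 5: {1,7,8,9}  [accepting]
'a' @ 6: {1,7,8,9}  [accepting]
final: {1,7,8,9}; accept 1 in set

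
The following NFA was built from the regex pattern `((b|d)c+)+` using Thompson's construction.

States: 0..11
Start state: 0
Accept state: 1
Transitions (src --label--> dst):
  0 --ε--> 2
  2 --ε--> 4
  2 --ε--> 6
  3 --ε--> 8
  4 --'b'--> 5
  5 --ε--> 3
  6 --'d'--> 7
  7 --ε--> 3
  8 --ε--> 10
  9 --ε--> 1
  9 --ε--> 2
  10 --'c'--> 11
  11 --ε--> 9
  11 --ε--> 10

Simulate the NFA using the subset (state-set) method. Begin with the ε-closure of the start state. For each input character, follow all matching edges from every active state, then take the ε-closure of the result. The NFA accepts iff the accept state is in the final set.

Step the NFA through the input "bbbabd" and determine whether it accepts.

initial (ε-close {0}): {0,2,4,6}
'b' @ 1: {3,5,8,10}
'b' @ 2: {}  — no active states
rest 'babd' ignored (set empty)
end set {} — state 1 not in

Answer: REJECT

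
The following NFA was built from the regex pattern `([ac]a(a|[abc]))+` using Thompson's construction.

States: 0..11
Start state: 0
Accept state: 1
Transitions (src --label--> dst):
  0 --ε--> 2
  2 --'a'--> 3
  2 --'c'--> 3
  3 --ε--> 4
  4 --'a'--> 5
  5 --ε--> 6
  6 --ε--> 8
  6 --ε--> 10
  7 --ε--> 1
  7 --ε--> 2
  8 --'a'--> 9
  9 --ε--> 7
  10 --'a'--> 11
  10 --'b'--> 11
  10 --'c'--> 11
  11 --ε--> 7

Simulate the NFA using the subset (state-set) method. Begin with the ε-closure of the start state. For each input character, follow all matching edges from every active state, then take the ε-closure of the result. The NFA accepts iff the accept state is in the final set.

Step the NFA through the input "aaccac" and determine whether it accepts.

S₀ = ε-closure({0}) = {0,2}
'a' @ 1: {3,4}
'a' @ 2: {5,6,8,10}
'c' @ 3: {1,2,7,11}  ✓accept
'c' @ 4: {3,4}
'a' @ 5: {5,6,8,10}
'c' @ 6: {1,2,7,11}  ✓accept
end set {1,2,7,11} — state 1 in

Answer: ACCEPT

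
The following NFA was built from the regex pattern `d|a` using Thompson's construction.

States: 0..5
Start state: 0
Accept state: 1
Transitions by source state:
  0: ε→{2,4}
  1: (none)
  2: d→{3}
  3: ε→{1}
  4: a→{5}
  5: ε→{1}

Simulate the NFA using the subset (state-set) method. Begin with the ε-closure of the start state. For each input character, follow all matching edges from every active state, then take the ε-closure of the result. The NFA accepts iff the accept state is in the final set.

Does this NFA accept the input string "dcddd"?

Answer: REJECT

Derivation:
initial (ε-close {0}): {0,2,4}
'd' @ 1: {1,3}  ✓accept
'c' @ 2: {}  — state set empty
rest 'ddd' ignored (set empty)
final: {}; accept 1 not in set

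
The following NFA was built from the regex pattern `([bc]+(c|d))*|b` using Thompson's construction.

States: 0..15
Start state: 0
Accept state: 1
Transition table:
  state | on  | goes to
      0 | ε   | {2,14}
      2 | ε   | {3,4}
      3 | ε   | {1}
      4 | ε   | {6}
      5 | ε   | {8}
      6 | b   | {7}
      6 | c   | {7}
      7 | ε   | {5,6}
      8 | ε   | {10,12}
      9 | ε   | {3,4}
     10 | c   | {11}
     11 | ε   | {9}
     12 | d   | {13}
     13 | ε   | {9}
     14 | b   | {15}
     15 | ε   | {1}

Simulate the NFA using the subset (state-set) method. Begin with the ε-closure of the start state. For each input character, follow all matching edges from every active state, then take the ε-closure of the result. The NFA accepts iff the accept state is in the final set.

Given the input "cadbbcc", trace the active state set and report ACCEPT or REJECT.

S₀ = ε-closure({0}) = {0,1,2,3,4,6,14}
'c' @ 1: {5,6,7,8,10,12}
'a' @ 2: {}  — state set empty
rest 'dbbcc' ignored (set empty)
end set {} — state 1 not in

Answer: REJECT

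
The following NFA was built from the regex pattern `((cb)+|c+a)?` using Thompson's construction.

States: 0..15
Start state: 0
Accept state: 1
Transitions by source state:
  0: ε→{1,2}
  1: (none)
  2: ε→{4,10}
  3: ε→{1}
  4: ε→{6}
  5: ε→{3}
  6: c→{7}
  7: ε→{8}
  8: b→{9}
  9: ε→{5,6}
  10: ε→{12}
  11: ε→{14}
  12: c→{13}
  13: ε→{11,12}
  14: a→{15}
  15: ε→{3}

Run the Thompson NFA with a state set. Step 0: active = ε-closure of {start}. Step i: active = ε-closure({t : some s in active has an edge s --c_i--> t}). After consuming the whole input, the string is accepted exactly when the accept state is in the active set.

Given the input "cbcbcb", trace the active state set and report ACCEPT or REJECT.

initial (ε-close {0}): {0,1,2,4,6,10,12}
'c' @ 1: {7,8,11,12,13,14}
'b' @ 2: {1,3,5,6,9}  [accepting]
'c' @ 3: {7,8}
'b' @ 4: {1,3,5,6,9}  [accepting]
'c' @ 5: {7,8}
'b' @ 6: {1,3,5,6,9}  [accepting]
end set {1,3,5,6,9} — state 1 in

Answer: ACCEPT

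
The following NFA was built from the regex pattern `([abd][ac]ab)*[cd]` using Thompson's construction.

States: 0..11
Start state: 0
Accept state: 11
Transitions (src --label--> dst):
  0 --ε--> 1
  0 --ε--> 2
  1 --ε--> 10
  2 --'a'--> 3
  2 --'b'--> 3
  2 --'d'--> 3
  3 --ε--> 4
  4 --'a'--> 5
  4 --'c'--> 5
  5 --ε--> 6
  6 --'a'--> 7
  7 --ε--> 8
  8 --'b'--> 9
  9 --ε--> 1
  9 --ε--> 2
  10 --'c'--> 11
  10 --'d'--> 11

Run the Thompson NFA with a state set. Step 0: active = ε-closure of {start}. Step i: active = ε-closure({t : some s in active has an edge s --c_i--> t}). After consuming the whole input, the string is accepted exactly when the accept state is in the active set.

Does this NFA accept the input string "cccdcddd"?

start: ε-closure({0}) = {0,1,2,10}
'c' @ 1: {11}  ✓accept
'c' @ 2: {}  — no active states
rest 'cdcddd' ignored (set empty)
after full input: {}  (accept=11 not in)

Answer: REJECT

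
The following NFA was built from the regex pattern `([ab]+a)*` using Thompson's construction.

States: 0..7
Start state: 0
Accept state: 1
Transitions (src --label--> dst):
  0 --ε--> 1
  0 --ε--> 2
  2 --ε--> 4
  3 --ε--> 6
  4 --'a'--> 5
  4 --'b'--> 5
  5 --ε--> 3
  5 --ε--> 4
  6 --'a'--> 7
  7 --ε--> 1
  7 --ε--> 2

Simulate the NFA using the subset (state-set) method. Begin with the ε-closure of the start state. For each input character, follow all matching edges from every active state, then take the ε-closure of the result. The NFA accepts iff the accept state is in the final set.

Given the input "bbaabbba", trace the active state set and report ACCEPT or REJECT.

Answer: ACCEPT

Steps:
initial (ε-close {0}): {0,1,2,4}
'b' @ 1: {3,4,5,6}
'b' @ 2: {3,4,5,6}
'a' @ 3: {1,2,3,4,5,6,7}  ✓accept
'a' @ 4: {1,2,3,4,5,6,7}  ✓accept
'b' @ 5: {3,4,5,6}
'b' @ 6: {3,4,5,6}
'b' @ 7: {3,4,5,6}
'a' @ 8: {1,2,3,4,5,6,7}  ✓accept
end set {1,2,3,4,5,6,7} — state 1 in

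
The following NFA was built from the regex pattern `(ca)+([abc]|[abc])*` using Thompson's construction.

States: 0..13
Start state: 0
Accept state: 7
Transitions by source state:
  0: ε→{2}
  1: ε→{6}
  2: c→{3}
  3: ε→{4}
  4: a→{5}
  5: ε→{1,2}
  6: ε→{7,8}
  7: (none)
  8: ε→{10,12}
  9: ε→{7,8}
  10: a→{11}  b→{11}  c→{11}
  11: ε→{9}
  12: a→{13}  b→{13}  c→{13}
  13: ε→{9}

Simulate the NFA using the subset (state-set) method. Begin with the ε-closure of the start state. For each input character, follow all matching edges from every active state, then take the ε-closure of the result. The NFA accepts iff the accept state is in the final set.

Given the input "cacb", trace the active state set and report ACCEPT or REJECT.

Answer: ACCEPT

Trace:
S₀ = ε-closure({0}) = {0,2}
'c' @ 1: {3,4}
'a' @ 2: {1,2,5,6,7,8,10,12}  (accept∈set)
'c' @ 3: {3,4,7,8,9,10,11,12,13}  (accept∈set)
'b' @ 4: {7,8,9,10,11,12,13}  (accept∈set)
after full input: {7,8,9,10,11,12,13}  (accept=7 in)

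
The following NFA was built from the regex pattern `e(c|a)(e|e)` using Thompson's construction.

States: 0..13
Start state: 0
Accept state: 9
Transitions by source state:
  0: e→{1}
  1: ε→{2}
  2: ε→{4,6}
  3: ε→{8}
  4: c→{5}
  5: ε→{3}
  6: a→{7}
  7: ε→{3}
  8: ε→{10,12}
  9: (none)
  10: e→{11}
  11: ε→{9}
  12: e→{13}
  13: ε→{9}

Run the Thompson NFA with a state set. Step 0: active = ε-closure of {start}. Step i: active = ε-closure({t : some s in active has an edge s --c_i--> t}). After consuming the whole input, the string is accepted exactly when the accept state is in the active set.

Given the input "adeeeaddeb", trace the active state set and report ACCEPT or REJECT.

Answer: REJECT

Derivation:
initial (ε-close {0}): {0}
'a' @ 1: {}  — dead — no transitions
rest 'deeeaddeb' ignored (set empty)
after full input: {}  (accept=9 not in)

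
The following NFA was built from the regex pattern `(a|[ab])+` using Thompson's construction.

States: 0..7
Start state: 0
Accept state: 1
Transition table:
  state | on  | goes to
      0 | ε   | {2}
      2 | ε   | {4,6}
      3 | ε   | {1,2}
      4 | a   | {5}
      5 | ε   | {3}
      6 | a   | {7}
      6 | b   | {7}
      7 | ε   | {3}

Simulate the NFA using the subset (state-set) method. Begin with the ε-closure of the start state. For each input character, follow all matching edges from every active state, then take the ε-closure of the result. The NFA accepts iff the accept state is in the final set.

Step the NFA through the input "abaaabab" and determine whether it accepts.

Answer: ACCEPT

Trace:
S₀ = ε-closure({0}) = {0,2,4,6}
'a' @ 1: {1,2,3,4,5,6,7}  [accepting]
'b' @ 2: {1,2,3,4,6,7}  [accepting]
'a' @ 3: {1,2,3,4,5,6,7}  [accepting]
'a' @ 4: {1,2,3,4,5,6,7}  [accepting]
'a' @ 5: {1,2,3,4,5,6,7}  [accepting]
'b' @ 6: {1,2,3,4,6,7}  [accepting]
'a' @ 7: {1,2,3,4,5,6,7}  [accepting]
'b' @ 8: {1,2,3,4,6,7}  [accepting]
after full input: {1,2,3,4,6,7}  (accept=1 in)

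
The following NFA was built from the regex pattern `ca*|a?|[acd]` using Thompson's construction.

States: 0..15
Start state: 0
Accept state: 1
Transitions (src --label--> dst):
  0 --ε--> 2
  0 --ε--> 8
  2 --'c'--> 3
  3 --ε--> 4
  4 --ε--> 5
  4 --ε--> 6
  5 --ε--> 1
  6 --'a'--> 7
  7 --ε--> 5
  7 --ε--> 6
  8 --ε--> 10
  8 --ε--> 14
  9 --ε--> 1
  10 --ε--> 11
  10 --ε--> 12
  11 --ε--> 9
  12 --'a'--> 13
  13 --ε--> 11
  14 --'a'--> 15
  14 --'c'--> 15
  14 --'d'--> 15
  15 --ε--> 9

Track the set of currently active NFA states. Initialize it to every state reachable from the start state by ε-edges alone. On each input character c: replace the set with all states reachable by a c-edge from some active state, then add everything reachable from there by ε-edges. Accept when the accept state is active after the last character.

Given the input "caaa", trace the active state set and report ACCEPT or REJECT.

start: ε-closure({0}) = {0,1,2,8,9,10,11,12,14}
'c' @ 1: {1,3,4,5,6,9,15}  [accepting]
'a' @ 2: {1,5,6,7}  [accepting]
'a' @ 3: {1,5,6,7}  [accepting]
'a' @ 4: {1,5,6,7}  [accepting]
after full input: {1,5,6,7}  (accept=1 in)

Answer: ACCEPT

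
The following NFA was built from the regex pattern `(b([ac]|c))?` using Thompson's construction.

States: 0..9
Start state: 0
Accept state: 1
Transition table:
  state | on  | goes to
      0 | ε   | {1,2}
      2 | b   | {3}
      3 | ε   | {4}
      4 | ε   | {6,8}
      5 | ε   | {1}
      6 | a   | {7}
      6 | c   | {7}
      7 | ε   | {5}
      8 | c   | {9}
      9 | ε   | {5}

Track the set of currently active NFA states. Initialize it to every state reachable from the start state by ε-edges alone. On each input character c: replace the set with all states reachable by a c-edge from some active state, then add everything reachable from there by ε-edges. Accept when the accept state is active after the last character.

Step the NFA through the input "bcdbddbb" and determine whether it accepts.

Answer: REJECT

Steps:
S₀ = ε-closure({0}) = {0,1,2}
'b' @ 1: {3,4,6,8}
'c' @ 2: {1,5,7,9}  (accept∈set)
'd' @ 3: {}  — no active states
rest 'bddbb' ignored (set empty)
after full input: {}  (accept=1 not in)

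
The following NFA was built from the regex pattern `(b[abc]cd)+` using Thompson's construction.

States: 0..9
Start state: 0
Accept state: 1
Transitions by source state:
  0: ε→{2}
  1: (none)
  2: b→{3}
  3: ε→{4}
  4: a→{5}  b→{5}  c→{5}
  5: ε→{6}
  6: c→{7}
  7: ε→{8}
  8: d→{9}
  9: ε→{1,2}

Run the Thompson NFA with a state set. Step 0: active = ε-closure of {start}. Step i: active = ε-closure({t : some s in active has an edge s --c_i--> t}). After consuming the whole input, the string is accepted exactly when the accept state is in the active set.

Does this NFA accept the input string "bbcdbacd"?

Answer: ACCEPT

Derivation:
S₀ = ε-closure({0}) = {0,2}
'b' @ 1: {3,4}
'b' @ 2: {5,6}
'c' @ 3: {7,8}
'd' @ 4: {1,2,9}  ✓accept
'b' @ 5: {3,4}
'a' @ 6: {5,6}
'c' @ 7: {7,8}
'd' @ 8: {1,2,9}  ✓accept
after full input: {1,2,9}  (accept=1 in)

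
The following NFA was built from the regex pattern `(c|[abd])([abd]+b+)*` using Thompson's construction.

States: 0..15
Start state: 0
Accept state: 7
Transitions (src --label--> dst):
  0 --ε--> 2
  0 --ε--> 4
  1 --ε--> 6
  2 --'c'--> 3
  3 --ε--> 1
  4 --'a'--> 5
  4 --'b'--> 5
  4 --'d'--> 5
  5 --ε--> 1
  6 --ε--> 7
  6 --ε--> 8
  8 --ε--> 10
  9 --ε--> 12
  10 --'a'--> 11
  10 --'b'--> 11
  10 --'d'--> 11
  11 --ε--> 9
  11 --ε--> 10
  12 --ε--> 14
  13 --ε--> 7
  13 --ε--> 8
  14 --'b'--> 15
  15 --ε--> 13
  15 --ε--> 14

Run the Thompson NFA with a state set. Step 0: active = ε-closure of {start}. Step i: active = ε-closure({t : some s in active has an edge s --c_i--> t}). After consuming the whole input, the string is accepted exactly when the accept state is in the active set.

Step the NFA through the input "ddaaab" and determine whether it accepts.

Answer: ACCEPT

Derivation:
initial (ε-close {0}): {0,2,4}
'd' @ 1: {1,5,6,7,8,10}  (accept∈set)
'd' @ 2: {9,10,11,12,14}
'a' @ 3: {9,10,11,12,14}
'a' @ 4: {9,10,11,12,14}
'a' @ 5: {9,10,11,12,14}
'b' @ 6: {7,8,9,10,11,12,13,14,15}  (accept∈set)
end set {7,8,9,10,11,12,13,14,15} — state 7 in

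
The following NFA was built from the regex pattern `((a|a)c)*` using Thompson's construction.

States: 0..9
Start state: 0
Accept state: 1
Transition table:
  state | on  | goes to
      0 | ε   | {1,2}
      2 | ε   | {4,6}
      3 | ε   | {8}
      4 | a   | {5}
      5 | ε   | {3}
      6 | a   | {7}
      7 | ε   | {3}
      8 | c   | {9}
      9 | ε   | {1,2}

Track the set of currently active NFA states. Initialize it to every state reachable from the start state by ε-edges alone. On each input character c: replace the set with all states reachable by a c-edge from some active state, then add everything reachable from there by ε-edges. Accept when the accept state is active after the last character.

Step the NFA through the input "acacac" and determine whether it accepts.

Answer: ACCEPT

Trace:
S₀ = ε-closure({0}) = {0,1,2,4,6}
'a' @ 1: {3,5,7,8}
'c' @ 2: {1,2,4,6,9}  ✓accept
'a' @ 3: {3,5,7,8}
'c' @ 4: {1,2,4,6,9}  ✓accept
'a' @ 5: {3,5,7,8}
'c' @ 6: {1,2,4,6,9}  ✓accept
final: {1,2,4,6,9}; accept 1 in set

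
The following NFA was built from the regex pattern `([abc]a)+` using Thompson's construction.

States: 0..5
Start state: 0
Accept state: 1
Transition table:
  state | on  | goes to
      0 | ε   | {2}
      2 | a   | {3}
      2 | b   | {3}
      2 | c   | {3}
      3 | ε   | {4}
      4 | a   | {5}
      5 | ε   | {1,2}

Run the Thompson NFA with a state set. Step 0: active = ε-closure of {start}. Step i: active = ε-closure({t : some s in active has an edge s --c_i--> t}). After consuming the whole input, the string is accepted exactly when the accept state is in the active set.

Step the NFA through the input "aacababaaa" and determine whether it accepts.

Answer: ACCEPT

Derivation:
start: ε-closure({0}) = {0,2}
'a' @ 1: {3,4}
'a' @ 2: {1,2,5}  ✓accept
'c' @ 3: {3,4}
'a' @ 4: {1,2,5}  ✓accept
'b' @ 5: {3,4}
'a' @ 6: {1,2,5}  ✓accept
'b' @ 7: {3,4}
'a' @ 8: {1,2,5}  ✓accept
'a' @ 9: {3,4}
'a' @ 10: {1,2,5}  ✓accept
final: {1,2,5}; accept 1 in set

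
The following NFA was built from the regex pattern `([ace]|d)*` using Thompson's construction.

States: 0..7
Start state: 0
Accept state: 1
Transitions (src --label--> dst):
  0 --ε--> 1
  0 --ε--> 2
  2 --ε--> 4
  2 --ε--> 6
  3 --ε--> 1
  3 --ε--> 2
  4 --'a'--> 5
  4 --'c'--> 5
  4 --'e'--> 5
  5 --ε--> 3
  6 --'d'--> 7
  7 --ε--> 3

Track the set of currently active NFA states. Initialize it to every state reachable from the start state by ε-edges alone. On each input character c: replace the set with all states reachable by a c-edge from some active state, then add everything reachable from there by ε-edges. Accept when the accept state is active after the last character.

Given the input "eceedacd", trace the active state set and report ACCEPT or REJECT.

start: ε-closure({0}) = {0,1,2,4,6}
'e' @ 1: {1,2,3,4,5,6}  ✓accept
'c' @ 2: {1,2,3,4,5,6}  ✓accept
'e' @ 3: {1,2,3,4,5,6}  ✓accept
'e' @ 4: {1,2,3,4,5,6}  ✓accept
'd' @ 5: {1,2,3,4,6,7}  ✓accept
'a' @ 6: {1,2,3,4,5,6}  ✓accept
'c' @ 7: {1,2,3,4,5,6}  ✓accept
'd' @ 8: {1,2,3,4,6,7}  ✓accept
end set {1,2,3,4,6,7} — state 1 in

Answer: ACCEPT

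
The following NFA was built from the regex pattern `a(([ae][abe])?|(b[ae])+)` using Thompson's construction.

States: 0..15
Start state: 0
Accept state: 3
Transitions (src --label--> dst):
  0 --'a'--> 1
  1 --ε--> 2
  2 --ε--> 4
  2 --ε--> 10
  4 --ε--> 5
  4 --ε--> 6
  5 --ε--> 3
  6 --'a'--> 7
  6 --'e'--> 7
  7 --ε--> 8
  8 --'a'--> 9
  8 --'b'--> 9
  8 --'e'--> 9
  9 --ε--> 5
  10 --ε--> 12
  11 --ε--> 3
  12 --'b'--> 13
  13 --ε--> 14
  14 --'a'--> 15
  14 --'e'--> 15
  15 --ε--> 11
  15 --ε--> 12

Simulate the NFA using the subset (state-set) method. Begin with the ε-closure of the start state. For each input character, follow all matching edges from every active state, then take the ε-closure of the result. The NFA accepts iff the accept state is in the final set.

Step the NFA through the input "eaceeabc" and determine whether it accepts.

Answer: REJECT

Derivation:
S₀ = ε-closure({0}) = {0}
'e' @ 1: {}  — dead — no transitions
rest 'aceeabc' ignored (set empty)
final: {}; accept 3 not in set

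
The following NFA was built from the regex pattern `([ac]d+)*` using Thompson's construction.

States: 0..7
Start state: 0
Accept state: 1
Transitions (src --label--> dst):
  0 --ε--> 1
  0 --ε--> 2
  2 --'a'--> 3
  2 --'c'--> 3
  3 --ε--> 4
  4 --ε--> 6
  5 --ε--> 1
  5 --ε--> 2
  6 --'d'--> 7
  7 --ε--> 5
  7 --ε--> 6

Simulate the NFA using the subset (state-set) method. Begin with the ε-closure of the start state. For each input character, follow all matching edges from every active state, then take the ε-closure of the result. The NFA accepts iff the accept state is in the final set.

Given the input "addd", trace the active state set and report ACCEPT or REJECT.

S₀ = ε-closure({0}) = {0,1,2}
'a' @ 1: {3,4,6}
'd' @ 2: {1,2,5,6,7}  ✓accept
'd' @ 3: {1,2,5,6,7}  ✓accept
'd' @ 4: {1,2,5,6,7}  ✓accept
end set {1,2,5,6,7} — state 1 in

Answer: ACCEPT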